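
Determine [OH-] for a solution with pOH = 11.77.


[OH-] = 10^(-pOH)
[OH-] = 10^(-11.77)
[OH-] = 1.698e-12 M

1.698e-12 M


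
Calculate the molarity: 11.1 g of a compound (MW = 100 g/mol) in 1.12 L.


C = (mass / MW) / volume
C = (11.1 / 100) / 1.12
C = 0.0991 M

0.0991 M


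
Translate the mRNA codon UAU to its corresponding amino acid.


Standard genetic code lookup.
Codon UAU -> Tyr

Tyr


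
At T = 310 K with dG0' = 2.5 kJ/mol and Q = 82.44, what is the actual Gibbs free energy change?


dG = dG0' + RT * ln(Q) / 1000
dG = 2.5 + 8.314 * 310 * ln(82.44) / 1000
dG = 13.8714 kJ/mol

13.8714 kJ/mol


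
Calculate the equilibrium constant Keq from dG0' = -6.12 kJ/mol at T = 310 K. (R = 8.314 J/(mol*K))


Keq = exp(-dG0 * 1000 / (R * T))
Keq = exp(-(-6.12) * 1000 / (8.314 * 310))
Keq = 10.7461

10.7461


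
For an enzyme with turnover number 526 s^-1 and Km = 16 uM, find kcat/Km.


Catalytic efficiency = kcat / Km
= 526 / 16
= 32.875 uM^-1*s^-1

32.875 uM^-1*s^-1


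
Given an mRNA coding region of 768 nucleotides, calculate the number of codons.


codons = nucleotides / 3
codons = 768 / 3 = 256

256


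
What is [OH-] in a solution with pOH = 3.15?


[OH-] = 10^(-pOH)
[OH-] = 10^(-3.15)
[OH-] = 7.079e-04 M

7.079e-04 M


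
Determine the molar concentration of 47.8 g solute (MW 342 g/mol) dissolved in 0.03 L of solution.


C = (mass / MW) / volume
C = (47.8 / 342) / 0.03
C = 4.6589 M

4.6589 M


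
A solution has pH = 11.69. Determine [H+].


[H+] = 10^(-pH)
[H+] = 10^(-11.69)
[H+] = 2.042e-12 M

2.042e-12 M


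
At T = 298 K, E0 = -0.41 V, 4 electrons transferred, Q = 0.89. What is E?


E = E0 - (RT/nF) * ln(Q)
E = -0.41 - (8.314 * 298 / (4 * 96485)) * ln(0.89)
E = -0.4093 V

-0.4093 V


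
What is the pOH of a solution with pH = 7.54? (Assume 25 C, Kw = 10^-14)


pOH = 14 - pH
pOH = 14 - 7.54
pOH = 6.46

6.46


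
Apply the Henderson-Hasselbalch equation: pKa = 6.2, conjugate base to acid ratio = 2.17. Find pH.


pH = pKa + log10([A-]/[HA])
pH = 6.2 + log10(2.17)
pH = 6.5365

6.5365


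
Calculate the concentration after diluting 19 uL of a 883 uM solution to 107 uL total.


C2 = C1 * V1 / V2
C2 = 883 * 19 / 107
C2 = 156.7944 uM

156.7944 uM


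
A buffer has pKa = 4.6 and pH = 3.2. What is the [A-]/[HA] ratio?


[A-]/[HA] = 10^(pH - pKa)
= 10^(3.2 - 4.6)
= 0.0398

0.0398


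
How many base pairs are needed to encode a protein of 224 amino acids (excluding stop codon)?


Each amino acid = 1 codon = 3 bp
bp = 224 * 3 = 672 bp

672 bp


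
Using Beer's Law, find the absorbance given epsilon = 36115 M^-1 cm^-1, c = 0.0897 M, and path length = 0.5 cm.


A = epsilon * c * l
A = 36115 * 0.0897 * 0.5
A = 1619.7577

1619.7577


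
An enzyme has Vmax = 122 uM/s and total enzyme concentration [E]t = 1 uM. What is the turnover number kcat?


kcat = Vmax / [E]t
kcat = 122 / 1
kcat = 122.0 s^-1

122.0 s^-1


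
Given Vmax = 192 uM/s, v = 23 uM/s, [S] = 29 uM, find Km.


Km = [S] * (Vmax - v) / v
Km = 29 * (192 - 23) / 23
Km = 213.087 uM

213.087 uM


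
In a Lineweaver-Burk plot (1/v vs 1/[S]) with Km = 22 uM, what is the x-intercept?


x-intercept = -1/Km
= -1/22
= -0.0455 1/uM

-0.0455 1/uM


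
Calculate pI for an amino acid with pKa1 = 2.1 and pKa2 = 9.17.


pI = (pKa1 + pKa2) / 2
pI = (2.1 + 9.17) / 2
pI = 5.635

5.635


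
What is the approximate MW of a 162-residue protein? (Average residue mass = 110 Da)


MW = n_residues * 110 Da
MW = 162 * 110
MW = 17820 Da

17820 Da


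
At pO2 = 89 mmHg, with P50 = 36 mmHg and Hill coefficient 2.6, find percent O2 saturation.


Y = pO2^n / (P50^n + pO2^n)
Y = 89^2.6 / (36^2.6 + 89^2.6)
Y = 91.32%

91.32%


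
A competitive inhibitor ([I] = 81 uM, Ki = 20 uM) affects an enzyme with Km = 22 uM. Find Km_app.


Km_app = Km * (1 + [I]/Ki)
Km_app = 22 * (1 + 81/20)
Km_app = 111.1 uM

111.1 uM


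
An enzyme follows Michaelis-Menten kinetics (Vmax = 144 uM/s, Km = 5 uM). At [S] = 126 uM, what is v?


v = Vmax * [S] / (Km + [S])
v = 144 * 126 / (5 + 126)
v = 138.5038 uM/s

138.5038 uM/s


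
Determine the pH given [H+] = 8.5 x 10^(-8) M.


pH = -log10([H+])
pH = -log10(8.5 x 10^(-8))
pH = 7.0706

7.0706


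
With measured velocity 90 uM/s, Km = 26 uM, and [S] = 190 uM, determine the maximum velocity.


Vmax = v * (Km + [S]) / [S]
Vmax = 90 * (26 + 190) / 190
Vmax = 102.3158 uM/s

102.3158 uM/s


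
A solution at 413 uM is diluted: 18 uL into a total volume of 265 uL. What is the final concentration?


C2 = C1 * V1 / V2
C2 = 413 * 18 / 265
C2 = 28.0528 uM

28.0528 uM


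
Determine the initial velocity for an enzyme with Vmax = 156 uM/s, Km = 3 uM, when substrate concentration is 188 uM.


v = Vmax * [S] / (Km + [S])
v = 156 * 188 / (3 + 188)
v = 153.5497 uM/s

153.5497 uM/s


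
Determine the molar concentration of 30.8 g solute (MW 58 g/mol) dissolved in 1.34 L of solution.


C = (mass / MW) / volume
C = (30.8 / 58) / 1.34
C = 0.3963 M

0.3963 M


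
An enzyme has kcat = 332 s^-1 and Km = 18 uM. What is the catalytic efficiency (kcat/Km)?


Catalytic efficiency = kcat / Km
= 332 / 18
= 18.4444 uM^-1*s^-1

18.4444 uM^-1*s^-1


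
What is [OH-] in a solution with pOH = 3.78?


[OH-] = 10^(-pOH)
[OH-] = 10^(-3.78)
[OH-] = 1.660e-04 M

1.660e-04 M


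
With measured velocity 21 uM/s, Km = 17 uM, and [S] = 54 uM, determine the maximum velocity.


Vmax = v * (Km + [S]) / [S]
Vmax = 21 * (17 + 54) / 54
Vmax = 27.6111 uM/s

27.6111 uM/s


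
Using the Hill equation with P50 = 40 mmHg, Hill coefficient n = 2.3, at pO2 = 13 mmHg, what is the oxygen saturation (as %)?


Y = pO2^n / (P50^n + pO2^n)
Y = 13^2.3 / (40^2.3 + 13^2.3)
Y = 7.01%

7.01%


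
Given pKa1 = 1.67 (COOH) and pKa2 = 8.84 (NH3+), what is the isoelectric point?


pI = (pKa1 + pKa2) / 2
pI = (1.67 + 8.84) / 2
pI = 5.255

5.255


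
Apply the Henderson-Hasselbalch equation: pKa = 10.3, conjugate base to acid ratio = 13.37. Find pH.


pH = pKa + log10([A-]/[HA])
pH = 10.3 + log10(13.37)
pH = 11.4261

11.4261


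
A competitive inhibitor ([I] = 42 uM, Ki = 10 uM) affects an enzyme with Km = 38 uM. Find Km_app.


Km_app = Km * (1 + [I]/Ki)
Km_app = 38 * (1 + 42/10)
Km_app = 197.6 uM

197.6 uM


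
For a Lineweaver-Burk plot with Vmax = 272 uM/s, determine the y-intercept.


y-intercept = 1/Vmax
= 1/272
= 0.0037 s/uM

0.0037 s/uM


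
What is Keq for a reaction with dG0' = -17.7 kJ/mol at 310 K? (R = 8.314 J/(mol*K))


Keq = exp(-dG0 * 1000 / (R * T))
Keq = exp(-(-17.7) * 1000 / (8.314 * 310))
Keq = 960.588

960.588


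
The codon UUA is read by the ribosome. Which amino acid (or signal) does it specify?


Standard genetic code lookup.
Codon UUA -> Leu

Leu


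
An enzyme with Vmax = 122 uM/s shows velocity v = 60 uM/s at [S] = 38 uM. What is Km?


Km = [S] * (Vmax - v) / v
Km = 38 * (122 - 60) / 60
Km = 39.2667 uM

39.2667 uM


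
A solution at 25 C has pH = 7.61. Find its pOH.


pOH = 14 - pH
pOH = 14 - 7.61
pOH = 6.39

6.39


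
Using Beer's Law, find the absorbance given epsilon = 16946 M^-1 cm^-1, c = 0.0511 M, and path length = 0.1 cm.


A = epsilon * c * l
A = 16946 * 0.0511 * 0.1
A = 86.5941

86.5941


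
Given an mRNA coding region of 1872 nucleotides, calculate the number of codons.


codons = nucleotides / 3
codons = 1872 / 3 = 624

624


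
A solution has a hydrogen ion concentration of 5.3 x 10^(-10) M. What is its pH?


pH = -log10([H+])
pH = -log10(5.3 x 10^(-10))
pH = 9.2757

9.2757


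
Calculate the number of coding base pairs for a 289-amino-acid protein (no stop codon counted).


Each amino acid = 1 codon = 3 bp
bp = 289 * 3 = 867 bp

867 bp


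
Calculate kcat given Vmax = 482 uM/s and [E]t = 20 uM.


kcat = Vmax / [E]t
kcat = 482 / 20
kcat = 24.1 s^-1

24.1 s^-1


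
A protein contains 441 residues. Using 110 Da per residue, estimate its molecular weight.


MW = n_residues * 110 Da
MW = 441 * 110
MW = 48510 Da

48510 Da


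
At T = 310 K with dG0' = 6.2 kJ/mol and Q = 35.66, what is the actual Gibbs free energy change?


dG = dG0' + RT * ln(Q) / 1000
dG = 6.2 + 8.314 * 310 * ln(35.66) / 1000
dG = 15.4115 kJ/mol

15.4115 kJ/mol


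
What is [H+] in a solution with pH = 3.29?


[H+] = 10^(-pH)
[H+] = 10^(-3.29)
[H+] = 5.129e-04 M

5.129e-04 M


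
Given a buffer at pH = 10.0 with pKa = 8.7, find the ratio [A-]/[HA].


[A-]/[HA] = 10^(pH - pKa)
= 10^(10.0 - 8.7)
= 19.9526

19.9526


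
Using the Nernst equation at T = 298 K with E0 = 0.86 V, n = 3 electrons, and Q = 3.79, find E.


E = E0 - (RT/nF) * ln(Q)
E = 0.86 - (8.314 * 298 / (3 * 96485)) * ln(3.79)
E = 0.8486 V

0.8486 V


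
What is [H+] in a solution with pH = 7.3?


[H+] = 10^(-pH)
[H+] = 10^(-7.3)
[H+] = 5.012e-08 M

5.012e-08 M


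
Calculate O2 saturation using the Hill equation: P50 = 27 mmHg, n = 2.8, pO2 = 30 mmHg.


Y = pO2^n / (P50^n + pO2^n)
Y = 30^2.8 / (27^2.8 + 30^2.8)
Y = 57.32%

57.32%


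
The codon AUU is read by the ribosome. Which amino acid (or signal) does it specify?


Standard genetic code lookup.
Codon AUU -> Ile

Ile


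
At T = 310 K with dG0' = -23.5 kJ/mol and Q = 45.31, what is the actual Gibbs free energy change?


dG = dG0' + RT * ln(Q) / 1000
dG = -23.5 + 8.314 * 310 * ln(45.31) / 1000
dG = -13.6712 kJ/mol

-13.6712 kJ/mol


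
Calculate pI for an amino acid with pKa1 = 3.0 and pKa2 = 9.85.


pI = (pKa1 + pKa2) / 2
pI = (3.0 + 9.85) / 2
pI = 6.425

6.425


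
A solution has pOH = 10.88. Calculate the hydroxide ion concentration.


[OH-] = 10^(-pOH)
[OH-] = 10^(-10.88)
[OH-] = 1.318e-11 M

1.318e-11 M


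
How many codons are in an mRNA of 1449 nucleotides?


codons = nucleotides / 3
codons = 1449 / 3 = 483

483


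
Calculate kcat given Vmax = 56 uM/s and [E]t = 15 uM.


kcat = Vmax / [E]t
kcat = 56 / 15
kcat = 3.7333 s^-1

3.7333 s^-1


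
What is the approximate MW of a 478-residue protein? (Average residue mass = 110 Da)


MW = n_residues * 110 Da
MW = 478 * 110
MW = 52580 Da

52580 Da


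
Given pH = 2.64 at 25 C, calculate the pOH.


pOH = 14 - pH
pOH = 14 - 2.64
pOH = 11.36

11.36


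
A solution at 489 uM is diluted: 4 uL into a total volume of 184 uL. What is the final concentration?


C2 = C1 * V1 / V2
C2 = 489 * 4 / 184
C2 = 10.6304 uM

10.6304 uM


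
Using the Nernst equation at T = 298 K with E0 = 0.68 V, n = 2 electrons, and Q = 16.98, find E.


E = E0 - (RT/nF) * ln(Q)
E = 0.68 - (8.314 * 298 / (2 * 96485)) * ln(16.98)
E = 0.6436 V

0.6436 V


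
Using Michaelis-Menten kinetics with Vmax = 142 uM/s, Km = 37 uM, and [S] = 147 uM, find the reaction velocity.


v = Vmax * [S] / (Km + [S])
v = 142 * 147 / (37 + 147)
v = 113.4457 uM/s

113.4457 uM/s


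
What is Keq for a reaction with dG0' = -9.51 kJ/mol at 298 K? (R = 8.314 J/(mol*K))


Keq = exp(-dG0 * 1000 / (R * T))
Keq = exp(-(-9.51) * 1000 / (8.314 * 298))
Keq = 46.4527

46.4527


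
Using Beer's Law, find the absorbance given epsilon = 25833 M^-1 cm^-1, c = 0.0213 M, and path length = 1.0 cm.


A = epsilon * c * l
A = 25833 * 0.0213 * 1.0
A = 550.2429

550.2429


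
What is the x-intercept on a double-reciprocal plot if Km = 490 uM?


x-intercept = -1/Km
= -1/490
= -0.002 1/uM

-0.002 1/uM


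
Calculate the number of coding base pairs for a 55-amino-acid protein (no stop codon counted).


Each amino acid = 1 codon = 3 bp
bp = 55 * 3 = 165 bp

165 bp


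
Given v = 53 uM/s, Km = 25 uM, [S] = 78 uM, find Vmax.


Vmax = v * (Km + [S]) / [S]
Vmax = 53 * (25 + 78) / 78
Vmax = 69.9872 uM/s

69.9872 uM/s


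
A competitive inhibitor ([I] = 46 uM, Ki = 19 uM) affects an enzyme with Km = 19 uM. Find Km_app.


Km_app = Km * (1 + [I]/Ki)
Km_app = 19 * (1 + 46/19)
Km_app = 65.0 uM

65.0 uM


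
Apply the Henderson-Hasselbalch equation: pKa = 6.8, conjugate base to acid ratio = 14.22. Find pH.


pH = pKa + log10([A-]/[HA])
pH = 6.8 + log10(14.22)
pH = 7.9529

7.9529


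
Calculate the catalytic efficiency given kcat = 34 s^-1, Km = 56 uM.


Catalytic efficiency = kcat / Km
= 34 / 56
= 0.6071 uM^-1*s^-1

0.6071 uM^-1*s^-1


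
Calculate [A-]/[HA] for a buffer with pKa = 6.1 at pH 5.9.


[A-]/[HA] = 10^(pH - pKa)
= 10^(5.9 - 6.1)
= 0.631

0.631


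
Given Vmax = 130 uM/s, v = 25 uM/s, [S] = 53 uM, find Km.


Km = [S] * (Vmax - v) / v
Km = 53 * (130 - 25) / 25
Km = 222.6 uM

222.6 uM


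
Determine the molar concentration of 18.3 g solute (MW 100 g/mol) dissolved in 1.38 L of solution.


C = (mass / MW) / volume
C = (18.3 / 100) / 1.38
C = 0.1326 M

0.1326 M


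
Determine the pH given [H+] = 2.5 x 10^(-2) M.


pH = -log10([H+])
pH = -log10(2.5 x 10^(-2))
pH = 1.6021

1.6021


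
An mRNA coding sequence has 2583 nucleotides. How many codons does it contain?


codons = nucleotides / 3
codons = 2583 / 3 = 861

861


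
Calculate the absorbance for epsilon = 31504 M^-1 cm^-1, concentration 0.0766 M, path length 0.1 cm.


A = epsilon * c * l
A = 31504 * 0.0766 * 0.1
A = 241.3206

241.3206


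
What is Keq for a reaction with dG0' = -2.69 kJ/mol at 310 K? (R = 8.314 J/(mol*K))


Keq = exp(-dG0 * 1000 / (R * T))
Keq = exp(-(-2.69) * 1000 / (8.314 * 310))
Keq = 2.8397

2.8397


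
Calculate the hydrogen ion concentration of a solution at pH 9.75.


[H+] = 10^(-pH)
[H+] = 10^(-9.75)
[H+] = 1.778e-10 M

1.778e-10 M


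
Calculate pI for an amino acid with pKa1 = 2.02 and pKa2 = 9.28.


pI = (pKa1 + pKa2) / 2
pI = (2.02 + 9.28) / 2
pI = 5.65

5.65


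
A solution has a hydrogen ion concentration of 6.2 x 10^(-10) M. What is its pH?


pH = -log10([H+])
pH = -log10(6.2 x 10^(-10))
pH = 9.2076

9.2076


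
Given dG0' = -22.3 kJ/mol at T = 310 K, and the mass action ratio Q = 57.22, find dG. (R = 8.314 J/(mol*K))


dG = dG0' + RT * ln(Q) / 1000
dG = -22.3 + 8.314 * 310 * ln(57.22) / 1000
dG = -11.8698 kJ/mol

-11.8698 kJ/mol


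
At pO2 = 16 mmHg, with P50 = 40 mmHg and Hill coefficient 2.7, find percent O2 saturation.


Y = pO2^n / (P50^n + pO2^n)
Y = 16^2.7 / (40^2.7 + 16^2.7)
Y = 7.77%

7.77%


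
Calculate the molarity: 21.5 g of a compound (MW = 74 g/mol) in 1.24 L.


C = (mass / MW) / volume
C = (21.5 / 74) / 1.24
C = 0.2343 M

0.2343 M


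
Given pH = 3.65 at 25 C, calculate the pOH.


pOH = 14 - pH
pOH = 14 - 3.65
pOH = 10.35

10.35


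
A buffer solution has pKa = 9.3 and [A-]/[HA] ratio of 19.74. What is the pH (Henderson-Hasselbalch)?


pH = pKa + log10([A-]/[HA])
pH = 9.3 + log10(19.74)
pH = 10.5953

10.5953


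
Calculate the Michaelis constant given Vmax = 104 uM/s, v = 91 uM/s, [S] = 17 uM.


Km = [S] * (Vmax - v) / v
Km = 17 * (104 - 91) / 91
Km = 2.4286 uM

2.4286 uM


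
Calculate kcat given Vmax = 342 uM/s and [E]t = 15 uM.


kcat = Vmax / [E]t
kcat = 342 / 15
kcat = 22.8 s^-1

22.8 s^-1


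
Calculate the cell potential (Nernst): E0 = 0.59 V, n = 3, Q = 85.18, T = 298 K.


E = E0 - (RT/nF) * ln(Q)
E = 0.59 - (8.314 * 298 / (3 * 96485)) * ln(85.18)
E = 0.552 V

0.552 V


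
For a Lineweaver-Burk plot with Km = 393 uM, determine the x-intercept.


x-intercept = -1/Km
= -1/393
= -0.0025 1/uM

-0.0025 1/uM


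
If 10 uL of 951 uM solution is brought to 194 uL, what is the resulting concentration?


C2 = C1 * V1 / V2
C2 = 951 * 10 / 194
C2 = 49.0206 uM

49.0206 uM


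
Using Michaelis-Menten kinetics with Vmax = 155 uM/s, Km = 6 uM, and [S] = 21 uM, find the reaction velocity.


v = Vmax * [S] / (Km + [S])
v = 155 * 21 / (6 + 21)
v = 120.5556 uM/s

120.5556 uM/s


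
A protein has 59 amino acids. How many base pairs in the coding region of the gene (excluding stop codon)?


Each amino acid = 1 codon = 3 bp
bp = 59 * 3 = 177 bp

177 bp


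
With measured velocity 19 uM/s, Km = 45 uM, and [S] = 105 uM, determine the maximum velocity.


Vmax = v * (Km + [S]) / [S]
Vmax = 19 * (45 + 105) / 105
Vmax = 27.1429 uM/s

27.1429 uM/s


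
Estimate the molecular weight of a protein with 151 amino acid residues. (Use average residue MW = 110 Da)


MW = n_residues * 110 Da
MW = 151 * 110
MW = 16610 Da

16610 Da


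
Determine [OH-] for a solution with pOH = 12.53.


[OH-] = 10^(-pOH)
[OH-] = 10^(-12.53)
[OH-] = 2.951e-13 M

2.951e-13 M


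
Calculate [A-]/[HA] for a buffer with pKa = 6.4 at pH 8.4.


[A-]/[HA] = 10^(pH - pKa)
= 10^(8.4 - 6.4)
= 100.0

100.0


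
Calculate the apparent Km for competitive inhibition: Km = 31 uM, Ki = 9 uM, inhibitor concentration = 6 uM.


Km_app = Km * (1 + [I]/Ki)
Km_app = 31 * (1 + 6/9)
Km_app = 51.6667 uM

51.6667 uM


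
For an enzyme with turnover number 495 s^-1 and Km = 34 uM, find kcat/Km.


Catalytic efficiency = kcat / Km
= 495 / 34
= 14.5588 uM^-1*s^-1

14.5588 uM^-1*s^-1


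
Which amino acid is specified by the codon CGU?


Standard genetic code lookup.
Codon CGU -> Arg

Arg


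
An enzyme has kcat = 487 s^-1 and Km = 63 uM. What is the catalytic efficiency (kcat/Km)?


Catalytic efficiency = kcat / Km
= 487 / 63
= 7.7302 uM^-1*s^-1

7.7302 uM^-1*s^-1


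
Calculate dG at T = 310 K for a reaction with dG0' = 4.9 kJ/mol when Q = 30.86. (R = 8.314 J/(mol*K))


dG = dG0' + RT * ln(Q) / 1000
dG = 4.9 + 8.314 * 310 * ln(30.86) / 1000
dG = 13.7389 kJ/mol

13.7389 kJ/mol


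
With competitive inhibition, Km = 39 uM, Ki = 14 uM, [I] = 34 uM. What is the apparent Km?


Km_app = Km * (1 + [I]/Ki)
Km_app = 39 * (1 + 34/14)
Km_app = 133.7143 uM

133.7143 uM


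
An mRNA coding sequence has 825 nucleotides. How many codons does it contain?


codons = nucleotides / 3
codons = 825 / 3 = 275

275


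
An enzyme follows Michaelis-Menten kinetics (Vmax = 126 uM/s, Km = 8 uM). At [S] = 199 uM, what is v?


v = Vmax * [S] / (Km + [S])
v = 126 * 199 / (8 + 199)
v = 121.1304 uM/s

121.1304 uM/s


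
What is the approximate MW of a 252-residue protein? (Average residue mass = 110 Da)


MW = n_residues * 110 Da
MW = 252 * 110
MW = 27720 Da

27720 Da


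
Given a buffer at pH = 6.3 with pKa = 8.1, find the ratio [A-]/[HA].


[A-]/[HA] = 10^(pH - pKa)
= 10^(6.3 - 8.1)
= 0.0158

0.0158


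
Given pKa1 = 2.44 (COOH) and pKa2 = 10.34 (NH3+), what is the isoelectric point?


pI = (pKa1 + pKa2) / 2
pI = (2.44 + 10.34) / 2
pI = 6.39

6.39


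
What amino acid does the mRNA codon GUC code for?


Standard genetic code lookup.
Codon GUC -> Val

Val


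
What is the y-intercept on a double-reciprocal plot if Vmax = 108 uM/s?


y-intercept = 1/Vmax
= 1/108
= 0.0093 s/uM

0.0093 s/uM


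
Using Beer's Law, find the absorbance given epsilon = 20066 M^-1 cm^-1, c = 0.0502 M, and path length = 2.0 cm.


A = epsilon * c * l
A = 20066 * 0.0502 * 2.0
A = 2014.6264

2014.6264


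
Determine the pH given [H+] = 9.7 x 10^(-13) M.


pH = -log10([H+])
pH = -log10(9.7 x 10^(-13))
pH = 12.0132

12.0132


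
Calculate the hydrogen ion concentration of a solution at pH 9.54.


[H+] = 10^(-pH)
[H+] = 10^(-9.54)
[H+] = 2.884e-10 M

2.884e-10 M


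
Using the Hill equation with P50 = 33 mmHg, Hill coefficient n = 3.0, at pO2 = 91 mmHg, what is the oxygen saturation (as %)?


Y = pO2^n / (P50^n + pO2^n)
Y = 91^3.0 / (33^3.0 + 91^3.0)
Y = 95.45%

95.45%


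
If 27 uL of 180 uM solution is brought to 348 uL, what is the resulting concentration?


C2 = C1 * V1 / V2
C2 = 180 * 27 / 348
C2 = 13.9655 uM

13.9655 uM


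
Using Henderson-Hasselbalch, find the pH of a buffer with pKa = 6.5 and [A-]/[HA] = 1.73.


pH = pKa + log10([A-]/[HA])
pH = 6.5 + log10(1.73)
pH = 6.738

6.738


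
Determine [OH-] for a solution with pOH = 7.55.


[OH-] = 10^(-pOH)
[OH-] = 10^(-7.55)
[OH-] = 2.818e-08 M

2.818e-08 M


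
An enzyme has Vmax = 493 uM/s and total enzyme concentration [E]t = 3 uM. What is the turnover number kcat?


kcat = Vmax / [E]t
kcat = 493 / 3
kcat = 164.3333 s^-1

164.3333 s^-1


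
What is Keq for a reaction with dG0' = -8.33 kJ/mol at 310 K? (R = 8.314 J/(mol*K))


Keq = exp(-dG0 * 1000 / (R * T))
Keq = exp(-(-8.33) * 1000 / (8.314 * 310))
Keq = 25.3306

25.3306


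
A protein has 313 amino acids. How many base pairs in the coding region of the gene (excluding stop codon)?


Each amino acid = 1 codon = 3 bp
bp = 313 * 3 = 939 bp

939 bp


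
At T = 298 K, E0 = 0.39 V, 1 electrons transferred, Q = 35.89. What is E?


E = E0 - (RT/nF) * ln(Q)
E = 0.39 - (8.314 * 298 / (1 * 96485)) * ln(35.89)
E = 0.2981 V

0.2981 V


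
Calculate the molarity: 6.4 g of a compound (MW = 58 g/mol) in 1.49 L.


C = (mass / MW) / volume
C = (6.4 / 58) / 1.49
C = 0.0741 M

0.0741 M


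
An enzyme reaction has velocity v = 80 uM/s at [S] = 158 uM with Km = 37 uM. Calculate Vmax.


Vmax = v * (Km + [S]) / [S]
Vmax = 80 * (37 + 158) / 158
Vmax = 98.7342 uM/s

98.7342 uM/s


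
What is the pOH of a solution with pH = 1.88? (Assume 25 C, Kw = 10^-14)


pOH = 14 - pH
pOH = 14 - 1.88
pOH = 12.12

12.12


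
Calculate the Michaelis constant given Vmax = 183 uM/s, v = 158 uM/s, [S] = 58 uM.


Km = [S] * (Vmax - v) / v
Km = 58 * (183 - 158) / 158
Km = 9.1772 uM

9.1772 uM


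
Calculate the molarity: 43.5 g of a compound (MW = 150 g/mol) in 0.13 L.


C = (mass / MW) / volume
C = (43.5 / 150) / 0.13
C = 2.2308 M

2.2308 M


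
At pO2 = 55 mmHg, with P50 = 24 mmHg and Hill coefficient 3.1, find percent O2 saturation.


Y = pO2^n / (P50^n + pO2^n)
Y = 55^3.1 / (24^3.1 + 55^3.1)
Y = 92.9%

92.9%


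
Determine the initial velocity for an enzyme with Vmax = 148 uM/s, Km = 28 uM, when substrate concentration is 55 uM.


v = Vmax * [S] / (Km + [S])
v = 148 * 55 / (28 + 55)
v = 98.0723 uM/s

98.0723 uM/s


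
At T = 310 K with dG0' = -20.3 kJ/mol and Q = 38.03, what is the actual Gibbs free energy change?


dG = dG0' + RT * ln(Q) / 1000
dG = -20.3 + 8.314 * 310 * ln(38.03) / 1000
dG = -10.9227 kJ/mol

-10.9227 kJ/mol


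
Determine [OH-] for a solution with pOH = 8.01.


[OH-] = 10^(-pOH)
[OH-] = 10^(-8.01)
[OH-] = 9.772e-09 M

9.772e-09 M


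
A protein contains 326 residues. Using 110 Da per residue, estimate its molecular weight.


MW = n_residues * 110 Da
MW = 326 * 110
MW = 35860 Da

35860 Da


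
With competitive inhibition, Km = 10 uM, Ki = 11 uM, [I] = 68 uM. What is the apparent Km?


Km_app = Km * (1 + [I]/Ki)
Km_app = 10 * (1 + 68/11)
Km_app = 71.8182 uM

71.8182 uM


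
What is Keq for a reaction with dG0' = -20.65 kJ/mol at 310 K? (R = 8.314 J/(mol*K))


Keq = exp(-dG0 * 1000 / (R * T))
Keq = exp(-(-20.65) * 1000 / (8.314 * 310))
Keq = 3017.3569

3017.3569


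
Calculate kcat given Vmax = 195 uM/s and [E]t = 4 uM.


kcat = Vmax / [E]t
kcat = 195 / 4
kcat = 48.75 s^-1

48.75 s^-1


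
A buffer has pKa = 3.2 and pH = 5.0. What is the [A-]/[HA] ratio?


[A-]/[HA] = 10^(pH - pKa)
= 10^(5.0 - 3.2)
= 63.0957

63.0957


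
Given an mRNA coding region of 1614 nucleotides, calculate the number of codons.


codons = nucleotides / 3
codons = 1614 / 3 = 538

538


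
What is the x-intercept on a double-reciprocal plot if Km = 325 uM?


x-intercept = -1/Km
= -1/325
= -0.0031 1/uM

-0.0031 1/uM


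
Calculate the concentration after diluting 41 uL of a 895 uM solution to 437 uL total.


C2 = C1 * V1 / V2
C2 = 895 * 41 / 437
C2 = 83.9703 uM

83.9703 uM


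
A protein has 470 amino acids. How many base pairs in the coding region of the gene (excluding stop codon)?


Each amino acid = 1 codon = 3 bp
bp = 470 * 3 = 1410 bp

1410 bp


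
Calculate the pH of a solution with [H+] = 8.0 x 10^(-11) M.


pH = -log10([H+])
pH = -log10(8.0 x 10^(-11))
pH = 10.0969

10.0969


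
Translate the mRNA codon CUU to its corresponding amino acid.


Standard genetic code lookup.
Codon CUU -> Leu

Leu


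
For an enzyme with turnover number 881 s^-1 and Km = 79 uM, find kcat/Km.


Catalytic efficiency = kcat / Km
= 881 / 79
= 11.1519 uM^-1*s^-1

11.1519 uM^-1*s^-1


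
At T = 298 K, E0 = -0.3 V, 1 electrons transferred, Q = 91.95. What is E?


E = E0 - (RT/nF) * ln(Q)
E = -0.3 - (8.314 * 298 / (1 * 96485)) * ln(91.95)
E = -0.4161 V

-0.4161 V


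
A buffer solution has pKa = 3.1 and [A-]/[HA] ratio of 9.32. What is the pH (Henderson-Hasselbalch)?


pH = pKa + log10([A-]/[HA])
pH = 3.1 + log10(9.32)
pH = 4.0694

4.0694


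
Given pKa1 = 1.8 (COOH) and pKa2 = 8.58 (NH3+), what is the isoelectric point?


pI = (pKa1 + pKa2) / 2
pI = (1.8 + 8.58) / 2
pI = 5.19

5.19


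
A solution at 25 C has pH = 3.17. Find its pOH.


pOH = 14 - pH
pOH = 14 - 3.17
pOH = 10.83

10.83


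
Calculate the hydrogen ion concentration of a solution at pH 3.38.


[H+] = 10^(-pH)
[H+] = 10^(-3.38)
[H+] = 4.169e-04 M

4.169e-04 M


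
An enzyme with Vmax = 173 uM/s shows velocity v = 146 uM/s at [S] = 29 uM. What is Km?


Km = [S] * (Vmax - v) / v
Km = 29 * (173 - 146) / 146
Km = 5.363 uM

5.363 uM


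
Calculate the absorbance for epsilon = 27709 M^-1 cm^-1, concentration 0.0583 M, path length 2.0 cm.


A = epsilon * c * l
A = 27709 * 0.0583 * 2.0
A = 3230.8694

3230.8694


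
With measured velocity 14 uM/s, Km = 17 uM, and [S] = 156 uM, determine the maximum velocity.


Vmax = v * (Km + [S]) / [S]
Vmax = 14 * (17 + 156) / 156
Vmax = 15.5256 uM/s

15.5256 uM/s


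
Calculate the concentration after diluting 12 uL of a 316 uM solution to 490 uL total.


C2 = C1 * V1 / V2
C2 = 316 * 12 / 490
C2 = 7.7388 uM

7.7388 uM


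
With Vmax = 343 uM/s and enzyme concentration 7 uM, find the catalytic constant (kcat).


kcat = Vmax / [E]t
kcat = 343 / 7
kcat = 49.0 s^-1

49.0 s^-1


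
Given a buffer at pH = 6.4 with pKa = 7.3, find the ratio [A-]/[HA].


[A-]/[HA] = 10^(pH - pKa)
= 10^(6.4 - 7.3)
= 0.1259

0.1259


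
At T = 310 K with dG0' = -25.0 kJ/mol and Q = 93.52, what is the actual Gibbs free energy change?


dG = dG0' + RT * ln(Q) / 1000
dG = -25.0 + 8.314 * 310 * ln(93.52) / 1000
dG = -13.3036 kJ/mol

-13.3036 kJ/mol


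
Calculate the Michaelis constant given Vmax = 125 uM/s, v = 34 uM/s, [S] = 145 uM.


Km = [S] * (Vmax - v) / v
Km = 145 * (125 - 34) / 34
Km = 388.0882 uM

388.0882 uM


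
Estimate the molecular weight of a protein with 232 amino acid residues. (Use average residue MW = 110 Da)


MW = n_residues * 110 Da
MW = 232 * 110
MW = 25520 Da

25520 Da


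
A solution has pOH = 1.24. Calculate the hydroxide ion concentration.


[OH-] = 10^(-pOH)
[OH-] = 10^(-1.24)
[OH-] = 0.0575 M

0.0575 M


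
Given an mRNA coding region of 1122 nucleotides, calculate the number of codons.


codons = nucleotides / 3
codons = 1122 / 3 = 374

374


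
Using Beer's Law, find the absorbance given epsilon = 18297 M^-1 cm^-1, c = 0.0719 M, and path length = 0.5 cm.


A = epsilon * c * l
A = 18297 * 0.0719 * 0.5
A = 657.7772

657.7772


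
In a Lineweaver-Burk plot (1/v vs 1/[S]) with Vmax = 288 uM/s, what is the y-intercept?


y-intercept = 1/Vmax
= 1/288
= 0.0035 s/uM

0.0035 s/uM


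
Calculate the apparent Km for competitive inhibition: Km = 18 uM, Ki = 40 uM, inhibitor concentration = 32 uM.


Km_app = Km * (1 + [I]/Ki)
Km_app = 18 * (1 + 32/40)
Km_app = 32.4 uM

32.4 uM


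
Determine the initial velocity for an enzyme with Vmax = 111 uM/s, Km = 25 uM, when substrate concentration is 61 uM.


v = Vmax * [S] / (Km + [S])
v = 111 * 61 / (25 + 61)
v = 78.7326 uM/s

78.7326 uM/s


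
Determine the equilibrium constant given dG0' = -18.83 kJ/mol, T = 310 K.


Keq = exp(-dG0 * 1000 / (R * T))
Keq = exp(-(-18.83) * 1000 / (8.314 * 310))
Keq = 1489.1818

1489.1818


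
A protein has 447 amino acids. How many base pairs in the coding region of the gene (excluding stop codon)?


Each amino acid = 1 codon = 3 bp
bp = 447 * 3 = 1341 bp

1341 bp


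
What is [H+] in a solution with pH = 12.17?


[H+] = 10^(-pH)
[H+] = 10^(-12.17)
[H+] = 6.761e-13 M

6.761e-13 M


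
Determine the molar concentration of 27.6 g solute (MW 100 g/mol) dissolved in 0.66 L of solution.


C = (mass / MW) / volume
C = (27.6 / 100) / 0.66
C = 0.4182 M

0.4182 M


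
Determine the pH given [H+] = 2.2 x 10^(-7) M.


pH = -log10([H+])
pH = -log10(2.2 x 10^(-7))
pH = 6.6576

6.6576


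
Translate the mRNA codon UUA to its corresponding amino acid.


Standard genetic code lookup.
Codon UUA -> Leu

Leu


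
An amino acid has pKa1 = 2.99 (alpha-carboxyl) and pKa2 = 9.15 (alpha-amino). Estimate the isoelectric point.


pI = (pKa1 + pKa2) / 2
pI = (2.99 + 9.15) / 2
pI = 6.07

6.07


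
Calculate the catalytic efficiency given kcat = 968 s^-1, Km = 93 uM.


Catalytic efficiency = kcat / Km
= 968 / 93
= 10.4086 uM^-1*s^-1

10.4086 uM^-1*s^-1


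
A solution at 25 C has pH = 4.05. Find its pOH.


pOH = 14 - pH
pOH = 14 - 4.05
pOH = 9.95

9.95


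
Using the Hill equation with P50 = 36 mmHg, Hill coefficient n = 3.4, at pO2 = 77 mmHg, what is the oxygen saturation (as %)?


Y = pO2^n / (P50^n + pO2^n)
Y = 77^3.4 / (36^3.4 + 77^3.4)
Y = 92.99%

92.99%


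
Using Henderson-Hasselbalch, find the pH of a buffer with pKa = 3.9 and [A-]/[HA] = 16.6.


pH = pKa + log10([A-]/[HA])
pH = 3.9 + log10(16.6)
pH = 5.1201

5.1201


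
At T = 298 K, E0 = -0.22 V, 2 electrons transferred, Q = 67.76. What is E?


E = E0 - (RT/nF) * ln(Q)
E = -0.22 - (8.314 * 298 / (2 * 96485)) * ln(67.76)
E = -0.2741 V

-0.2741 V


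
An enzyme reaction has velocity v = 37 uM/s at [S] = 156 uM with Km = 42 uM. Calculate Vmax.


Vmax = v * (Km + [S]) / [S]
Vmax = 37 * (42 + 156) / 156
Vmax = 46.9615 uM/s

46.9615 uM/s


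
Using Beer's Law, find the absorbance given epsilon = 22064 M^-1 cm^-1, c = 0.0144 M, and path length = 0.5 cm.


A = epsilon * c * l
A = 22064 * 0.0144 * 0.5
A = 158.8608

158.8608


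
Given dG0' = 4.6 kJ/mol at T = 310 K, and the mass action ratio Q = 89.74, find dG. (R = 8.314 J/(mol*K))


dG = dG0' + RT * ln(Q) / 1000
dG = 4.6 + 8.314 * 310 * ln(89.74) / 1000
dG = 16.1901 kJ/mol

16.1901 kJ/mol


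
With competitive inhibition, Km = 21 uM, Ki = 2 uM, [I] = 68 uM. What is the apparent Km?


Km_app = Km * (1 + [I]/Ki)
Km_app = 21 * (1 + 68/2)
Km_app = 735.0 uM

735.0 uM


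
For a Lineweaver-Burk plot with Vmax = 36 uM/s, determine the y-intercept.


y-intercept = 1/Vmax
= 1/36
= 0.0278 s/uM

0.0278 s/uM


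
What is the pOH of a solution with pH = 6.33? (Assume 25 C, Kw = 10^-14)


pOH = 14 - pH
pOH = 14 - 6.33
pOH = 7.67

7.67


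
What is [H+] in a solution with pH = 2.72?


[H+] = 10^(-pH)
[H+] = 10^(-2.72)
[H+] = 0.0019 M

0.0019 M


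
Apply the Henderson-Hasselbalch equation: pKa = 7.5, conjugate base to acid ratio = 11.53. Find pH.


pH = pKa + log10([A-]/[HA])
pH = 7.5 + log10(11.53)
pH = 8.5618

8.5618


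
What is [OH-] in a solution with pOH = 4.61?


[OH-] = 10^(-pOH)
[OH-] = 10^(-4.61)
[OH-] = 2.455e-05 M

2.455e-05 M


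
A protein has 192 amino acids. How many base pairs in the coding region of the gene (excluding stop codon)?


Each amino acid = 1 codon = 3 bp
bp = 192 * 3 = 576 bp

576 bp


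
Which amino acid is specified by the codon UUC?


Standard genetic code lookup.
Codon UUC -> Phe

Phe


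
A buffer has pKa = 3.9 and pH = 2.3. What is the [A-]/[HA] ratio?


[A-]/[HA] = 10^(pH - pKa)
= 10^(2.3 - 3.9)
= 0.0251

0.0251


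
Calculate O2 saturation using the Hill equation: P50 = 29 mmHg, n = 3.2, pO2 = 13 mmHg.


Y = pO2^n / (P50^n + pO2^n)
Y = 13^3.2 / (29^3.2 + 13^3.2)
Y = 7.13%

7.13%


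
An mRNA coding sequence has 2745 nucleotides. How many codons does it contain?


codons = nucleotides / 3
codons = 2745 / 3 = 915

915


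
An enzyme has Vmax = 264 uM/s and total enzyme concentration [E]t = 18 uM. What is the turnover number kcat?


kcat = Vmax / [E]t
kcat = 264 / 18
kcat = 14.6667 s^-1

14.6667 s^-1


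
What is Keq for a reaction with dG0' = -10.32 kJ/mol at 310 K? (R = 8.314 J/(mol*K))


Keq = exp(-dG0 * 1000 / (R * T))
Keq = exp(-(-10.32) * 1000 / (8.314 * 310))
Keq = 54.824

54.824


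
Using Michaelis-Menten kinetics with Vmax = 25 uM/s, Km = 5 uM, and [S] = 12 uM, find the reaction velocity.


v = Vmax * [S] / (Km + [S])
v = 25 * 12 / (5 + 12)
v = 17.6471 uM/s

17.6471 uM/s


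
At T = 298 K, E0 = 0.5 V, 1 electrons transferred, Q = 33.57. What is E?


E = E0 - (RT/nF) * ln(Q)
E = 0.5 - (8.314 * 298 / (1 * 96485)) * ln(33.57)
E = 0.4098 V

0.4098 V


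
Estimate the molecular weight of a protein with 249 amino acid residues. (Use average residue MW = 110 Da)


MW = n_residues * 110 Da
MW = 249 * 110
MW = 27390 Da

27390 Da


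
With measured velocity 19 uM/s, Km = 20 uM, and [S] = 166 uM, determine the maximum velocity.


Vmax = v * (Km + [S]) / [S]
Vmax = 19 * (20 + 166) / 166
Vmax = 21.2892 uM/s

21.2892 uM/s


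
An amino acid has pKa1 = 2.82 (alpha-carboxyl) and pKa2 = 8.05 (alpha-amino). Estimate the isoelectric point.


pI = (pKa1 + pKa2) / 2
pI = (2.82 + 8.05) / 2
pI = 5.435

5.435


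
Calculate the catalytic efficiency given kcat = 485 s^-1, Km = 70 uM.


Catalytic efficiency = kcat / Km
= 485 / 70
= 6.9286 uM^-1*s^-1

6.9286 uM^-1*s^-1


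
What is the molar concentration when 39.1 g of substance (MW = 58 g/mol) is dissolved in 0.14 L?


C = (mass / MW) / volume
C = (39.1 / 58) / 0.14
C = 4.8153 M

4.8153 M


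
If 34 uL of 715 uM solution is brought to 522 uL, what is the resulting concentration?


C2 = C1 * V1 / V2
C2 = 715 * 34 / 522
C2 = 46.5709 uM

46.5709 uM


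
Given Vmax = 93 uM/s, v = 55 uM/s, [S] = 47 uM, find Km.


Km = [S] * (Vmax - v) / v
Km = 47 * (93 - 55) / 55
Km = 32.4727 uM

32.4727 uM


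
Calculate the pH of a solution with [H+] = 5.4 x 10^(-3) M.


pH = -log10([H+])
pH = -log10(5.4 x 10^(-3))
pH = 2.2676

2.2676


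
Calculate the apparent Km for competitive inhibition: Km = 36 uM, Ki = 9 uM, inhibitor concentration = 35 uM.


Km_app = Km * (1 + [I]/Ki)
Km_app = 36 * (1 + 35/9)
Km_app = 176.0 uM

176.0 uM


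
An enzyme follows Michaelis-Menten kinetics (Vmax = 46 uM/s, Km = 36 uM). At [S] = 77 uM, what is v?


v = Vmax * [S] / (Km + [S])
v = 46 * 77 / (36 + 77)
v = 31.3451 uM/s

31.3451 uM/s


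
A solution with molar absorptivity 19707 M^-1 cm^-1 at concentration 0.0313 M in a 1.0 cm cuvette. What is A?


A = epsilon * c * l
A = 19707 * 0.0313 * 1.0
A = 616.8291

616.8291


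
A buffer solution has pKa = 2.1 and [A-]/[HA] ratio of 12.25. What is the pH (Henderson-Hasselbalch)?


pH = pKa + log10([A-]/[HA])
pH = 2.1 + log10(12.25)
pH = 3.1881

3.1881


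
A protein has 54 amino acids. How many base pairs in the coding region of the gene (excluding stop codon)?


Each amino acid = 1 codon = 3 bp
bp = 54 * 3 = 162 bp

162 bp


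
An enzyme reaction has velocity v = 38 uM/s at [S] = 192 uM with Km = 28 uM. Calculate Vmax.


Vmax = v * (Km + [S]) / [S]
Vmax = 38 * (28 + 192) / 192
Vmax = 43.5417 uM/s

43.5417 uM/s


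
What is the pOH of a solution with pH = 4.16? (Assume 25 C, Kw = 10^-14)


pOH = 14 - pH
pOH = 14 - 4.16
pOH = 9.84

9.84


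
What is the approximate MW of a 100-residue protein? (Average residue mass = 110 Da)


MW = n_residues * 110 Da
MW = 100 * 110
MW = 11000 Da

11000 Da


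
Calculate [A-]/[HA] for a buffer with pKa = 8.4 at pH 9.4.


[A-]/[HA] = 10^(pH - pKa)
= 10^(9.4 - 8.4)
= 10.0

10.0


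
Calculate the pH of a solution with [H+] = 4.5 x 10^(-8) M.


pH = -log10([H+])
pH = -log10(4.5 x 10^(-8))
pH = 7.3468

7.3468


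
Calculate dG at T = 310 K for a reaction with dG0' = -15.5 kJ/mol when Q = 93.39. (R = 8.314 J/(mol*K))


dG = dG0' + RT * ln(Q) / 1000
dG = -15.5 + 8.314 * 310 * ln(93.39) / 1000
dG = -3.8072 kJ/mol

-3.8072 kJ/mol


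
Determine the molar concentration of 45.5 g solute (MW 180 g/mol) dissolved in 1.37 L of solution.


C = (mass / MW) / volume
C = (45.5 / 180) / 1.37
C = 0.1845 M

0.1845 M


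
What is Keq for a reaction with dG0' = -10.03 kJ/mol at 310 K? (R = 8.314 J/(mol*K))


Keq = exp(-dG0 * 1000 / (R * T))
Keq = exp(-(-10.03) * 1000 / (8.314 * 310))
Keq = 48.9897

48.9897


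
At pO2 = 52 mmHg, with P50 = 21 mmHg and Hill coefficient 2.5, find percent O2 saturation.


Y = pO2^n / (P50^n + pO2^n)
Y = 52^2.5 / (21^2.5 + 52^2.5)
Y = 90.61%

90.61%


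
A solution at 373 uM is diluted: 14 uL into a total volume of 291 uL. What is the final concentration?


C2 = C1 * V1 / V2
C2 = 373 * 14 / 291
C2 = 17.945 uM

17.945 uM


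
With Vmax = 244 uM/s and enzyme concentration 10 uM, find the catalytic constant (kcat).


kcat = Vmax / [E]t
kcat = 244 / 10
kcat = 24.4 s^-1

24.4 s^-1


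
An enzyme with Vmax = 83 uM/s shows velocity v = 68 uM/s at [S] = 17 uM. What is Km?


Km = [S] * (Vmax - v) / v
Km = 17 * (83 - 68) / 68
Km = 3.75 uM

3.75 uM


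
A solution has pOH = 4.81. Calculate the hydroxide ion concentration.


[OH-] = 10^(-pOH)
[OH-] = 10^(-4.81)
[OH-] = 1.549e-05 M

1.549e-05 M


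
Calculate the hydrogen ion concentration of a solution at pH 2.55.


[H+] = 10^(-pH)
[H+] = 10^(-2.55)
[H+] = 0.0028 M

0.0028 M


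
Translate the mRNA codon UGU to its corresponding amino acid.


Standard genetic code lookup.
Codon UGU -> Cys

Cys


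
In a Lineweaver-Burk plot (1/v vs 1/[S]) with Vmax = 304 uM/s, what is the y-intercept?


y-intercept = 1/Vmax
= 1/304
= 0.0033 s/uM

0.0033 s/uM


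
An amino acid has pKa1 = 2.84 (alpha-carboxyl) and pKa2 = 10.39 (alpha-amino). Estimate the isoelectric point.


pI = (pKa1 + pKa2) / 2
pI = (2.84 + 10.39) / 2
pI = 6.615

6.615


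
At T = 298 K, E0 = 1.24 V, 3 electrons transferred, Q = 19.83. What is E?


E = E0 - (RT/nF) * ln(Q)
E = 1.24 - (8.314 * 298 / (3 * 96485)) * ln(19.83)
E = 1.2144 V

1.2144 V


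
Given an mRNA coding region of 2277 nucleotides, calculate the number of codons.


codons = nucleotides / 3
codons = 2277 / 3 = 759

759


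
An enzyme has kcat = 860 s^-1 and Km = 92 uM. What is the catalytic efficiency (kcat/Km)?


Catalytic efficiency = kcat / Km
= 860 / 92
= 9.3478 uM^-1*s^-1

9.3478 uM^-1*s^-1


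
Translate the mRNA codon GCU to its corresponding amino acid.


Standard genetic code lookup.
Codon GCU -> Ala

Ala


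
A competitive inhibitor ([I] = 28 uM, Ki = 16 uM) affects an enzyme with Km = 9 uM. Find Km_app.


Km_app = Km * (1 + [I]/Ki)
Km_app = 9 * (1 + 28/16)
Km_app = 24.75 uM

24.75 uM


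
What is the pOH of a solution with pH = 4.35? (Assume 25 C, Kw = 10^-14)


pOH = 14 - pH
pOH = 14 - 4.35
pOH = 9.65

9.65


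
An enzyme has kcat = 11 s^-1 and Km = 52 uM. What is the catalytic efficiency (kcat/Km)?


Catalytic efficiency = kcat / Km
= 11 / 52
= 0.2115 uM^-1*s^-1

0.2115 uM^-1*s^-1


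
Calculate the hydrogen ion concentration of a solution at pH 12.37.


[H+] = 10^(-pH)
[H+] = 10^(-12.37)
[H+] = 4.266e-13 M

4.266e-13 M


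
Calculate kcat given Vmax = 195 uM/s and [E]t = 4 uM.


kcat = Vmax / [E]t
kcat = 195 / 4
kcat = 48.75 s^-1

48.75 s^-1


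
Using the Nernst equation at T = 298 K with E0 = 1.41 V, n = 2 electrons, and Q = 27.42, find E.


E = E0 - (RT/nF) * ln(Q)
E = 1.41 - (8.314 * 298 / (2 * 96485)) * ln(27.42)
E = 1.3675 V

1.3675 V


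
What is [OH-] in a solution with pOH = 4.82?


[OH-] = 10^(-pOH)
[OH-] = 10^(-4.82)
[OH-] = 1.514e-05 M

1.514e-05 M
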